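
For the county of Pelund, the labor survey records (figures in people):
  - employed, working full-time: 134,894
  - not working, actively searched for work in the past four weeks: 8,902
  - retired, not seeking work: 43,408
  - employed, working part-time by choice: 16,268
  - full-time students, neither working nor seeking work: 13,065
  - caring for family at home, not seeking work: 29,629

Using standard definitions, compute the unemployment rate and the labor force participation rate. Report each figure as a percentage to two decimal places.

Unemployment rate ≈ 5.56%; labor force participation rate ≈ 65.02%.

Employed = 134,894 + 16,268 = 151,162.
Unemployed = 8,902.
Labor force = 151,162 + 8,902 = 160,064.
Not in labor force = 43,408 + 13,065 + 29,629 = 86,102 (those not working and not actively searching are outside the labor force).
Civilian working-age population = 160,064 + 86,102 = 246,166.
Unemployment rate = 8,902 / 160,064 = 5.56%.
Labor force participation rate = 160,064 / 246,166 = 65.02%.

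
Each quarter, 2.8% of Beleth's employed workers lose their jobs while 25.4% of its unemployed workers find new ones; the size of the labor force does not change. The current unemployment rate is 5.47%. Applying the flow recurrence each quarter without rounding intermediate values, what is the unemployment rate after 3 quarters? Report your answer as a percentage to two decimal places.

With a fixed labor force, u_{t+1} = u_t + s·(1−u_t) − f·u_t = u_t·(1−s−f) + s.
Here 1−s−f = 0.718 and s = 0.028.
u_1 = 0.054700 × 0.718 + 0.028 = 0.067275.
u_2 = 0.067275 × 0.718 + 0.028 = 0.076303.
u_3 = 0.076303 × 0.718 + 0.028 = 0.082786.

Unemployment rate after three quarters ≈ 8.28%.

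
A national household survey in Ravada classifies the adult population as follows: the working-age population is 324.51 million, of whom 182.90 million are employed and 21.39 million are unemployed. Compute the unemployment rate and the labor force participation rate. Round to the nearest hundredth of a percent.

Labor force = employed + unemployed = 182.90 + 21.39 = 204.29 million.
Unemployment rate = 21.39 / 204.29 = 10.47%.
Labor force participation rate = 204.29 / 324.51 = 62.95%.

Unemployment rate ≈ 10.47%; labor force participation rate ≈ 62.95%.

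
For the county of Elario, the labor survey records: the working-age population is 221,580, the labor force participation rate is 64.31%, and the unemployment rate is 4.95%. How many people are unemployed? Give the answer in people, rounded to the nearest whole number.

Labor force = 0.6431 × 221,580 = 142,498.
Unemployed = 0.0495 × 142,498 ≈ 7,054.

About 7,054 are unemployed.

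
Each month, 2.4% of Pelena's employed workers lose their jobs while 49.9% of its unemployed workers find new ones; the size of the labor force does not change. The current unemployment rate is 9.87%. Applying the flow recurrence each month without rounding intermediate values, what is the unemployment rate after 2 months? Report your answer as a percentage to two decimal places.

Unemployment rate after two months ≈ 5.79%.

With a fixed labor force, u_{t+1} = u_t + s·(1−u_t) − f·u_t = u_t·(1−s−f) + s.
Here 1−s−f = 0.477 and s = 0.024.
u_1 = 0.098700 × 0.477 + 0.024 = 0.071080.
u_2 = 0.071080 × 0.477 + 0.024 = 0.057905.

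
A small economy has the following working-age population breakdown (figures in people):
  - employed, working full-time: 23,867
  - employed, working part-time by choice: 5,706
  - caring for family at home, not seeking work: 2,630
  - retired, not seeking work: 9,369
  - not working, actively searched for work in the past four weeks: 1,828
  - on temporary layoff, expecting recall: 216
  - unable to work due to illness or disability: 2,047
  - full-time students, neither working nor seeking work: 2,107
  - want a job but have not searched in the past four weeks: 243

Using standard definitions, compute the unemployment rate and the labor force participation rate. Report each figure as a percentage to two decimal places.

Employed = 23,867 + 5,706 = 29,573.
Unemployed = 1,828 + 216 = 2,044 (jobless and actively searching, or on temporary layoff).
Labor force = 29,573 + 2,044 = 31,617.
Not in labor force = 2,630 + 9,369 + 2,047 + 2,107 + 243 = 16,396 (those not working and not actively searching are outside the labor force — including those who want a job but have given up searching).
Civilian working-age population = 31,617 + 16,396 = 48,013.
Unemployment rate = 2,044 / 31,617 = 6.46%.
Labor force participation rate = 31,617 / 48,013 = 65.85%.

Unemployment rate ≈ 6.46%; labor force participation rate ≈ 65.85%.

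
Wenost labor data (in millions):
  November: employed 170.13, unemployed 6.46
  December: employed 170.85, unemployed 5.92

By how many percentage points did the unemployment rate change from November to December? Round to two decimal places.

November: labor force = 170.13 + 6.46 = 176.59; u = 6.46/176.59 = 3.66%.
December: labor force = 170.85 + 5.92 = 176.77; u = 5.92/176.77 = 3.35%.
Change = 3.35% − 3.66% = −0.31 pp.

The unemployment rate changed by −0.31 percentage points.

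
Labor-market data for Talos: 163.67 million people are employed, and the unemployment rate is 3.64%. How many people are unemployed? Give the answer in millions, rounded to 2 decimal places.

Let U be the number unemployed. The labor force is E + U, and U/(E+U) = 0.0364.
So U = 0.0364 × 163.67 / (1 − 0.0364) = 5.9576 / 0.9636 ≈ 6.18 million.

About 6.18 million are unemployed.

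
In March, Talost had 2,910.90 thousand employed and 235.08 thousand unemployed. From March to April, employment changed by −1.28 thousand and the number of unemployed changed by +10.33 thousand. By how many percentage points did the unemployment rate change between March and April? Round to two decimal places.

The unemployment rate changed by +0.31 percentage points.

March: labor force = 2,910.90 + 235.08 = 3,145.98; u = 235.08/3,145.98 = 7.47%.
April: labor force = 2,909.62 + 245.41 = 3,155.03; u = 245.41/3,155.03 = 7.78%.
Change = 7.78% − 7.47% = +0.31 pp.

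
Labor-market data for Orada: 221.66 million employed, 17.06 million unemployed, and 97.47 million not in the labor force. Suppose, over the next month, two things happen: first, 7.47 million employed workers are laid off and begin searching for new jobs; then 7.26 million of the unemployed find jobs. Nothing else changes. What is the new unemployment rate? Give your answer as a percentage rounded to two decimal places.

Initially, labor force = 221.66 + 17.06 = 238.72 million, so u = 17.06/238.72 = 7.15%.
After the first change, employed falls and unemployed rises by 7.47; labor force unchanged → E = 214.19, U = 24.53, labor force = 238.72 million.
After the second change, unemployed falls and employed rises by 7.26; labor force unchanged → E = 221.45, U = 17.27, labor force = 238.72 million.
New unemployment rate = 17.27 / 238.72 = 7.23%.

New unemployment rate ≈ 7.23%.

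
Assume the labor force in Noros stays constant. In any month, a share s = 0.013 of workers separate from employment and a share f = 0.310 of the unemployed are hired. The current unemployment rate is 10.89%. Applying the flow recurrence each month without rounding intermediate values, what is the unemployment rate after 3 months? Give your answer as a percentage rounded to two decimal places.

With a fixed labor force, u_{t+1} = u_t + s·(1−u_t) − f·u_t = u_t·(1−s−f) + s.
Here 1−s−f = 0.677 and s = 0.013.
u_1 = 0.108900 × 0.677 + 0.013 = 0.086725.
u_2 = 0.086725 × 0.677 + 0.013 = 0.071713.
u_3 = 0.071713 × 0.677 + 0.013 = 0.061550.

Unemployment rate after three months ≈ 6.15%.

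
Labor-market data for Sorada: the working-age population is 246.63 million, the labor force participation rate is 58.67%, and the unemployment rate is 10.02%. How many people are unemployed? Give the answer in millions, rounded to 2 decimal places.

About 14.50 million are unemployed.

Labor force = 0.5867 × 246.63 = 144.70 million.
Unemployed = 0.1002 × 144.70 ≈ 14.50 million.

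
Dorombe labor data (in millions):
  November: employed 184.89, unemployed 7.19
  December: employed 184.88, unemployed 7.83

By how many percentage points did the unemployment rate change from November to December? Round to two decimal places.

November: labor force = 184.89 + 7.19 = 192.08; u = 7.19/192.08 = 3.74%.
December: labor force = 184.88 + 7.83 = 192.71; u = 7.83/192.71 = 4.06%.
Change = 4.06% − 3.74% = +0.32 pp.

The unemployment rate changed by +0.32 percentage points.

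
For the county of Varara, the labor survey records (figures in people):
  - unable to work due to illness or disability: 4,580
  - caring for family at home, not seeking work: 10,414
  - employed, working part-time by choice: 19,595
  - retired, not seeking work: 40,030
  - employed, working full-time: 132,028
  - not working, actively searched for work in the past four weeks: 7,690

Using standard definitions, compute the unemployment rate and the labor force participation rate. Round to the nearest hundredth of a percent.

Unemployment rate ≈ 4.83%; labor force participation rate ≈ 74.33%.

Employed = 19,595 + 132,028 = 151,623.
Unemployed = 7,690.
Labor force = 151,623 + 7,690 = 159,313.
Not in labor force = 4,580 + 10,414 + 40,030 = 55,024 (those not working and not actively searching are outside the labor force).
Civilian working-age population = 159,313 + 55,024 = 214,337.
Unemployment rate = 7,690 / 159,313 = 4.83%.
Labor force participation rate = 159,313 / 214,337 = 74.33%.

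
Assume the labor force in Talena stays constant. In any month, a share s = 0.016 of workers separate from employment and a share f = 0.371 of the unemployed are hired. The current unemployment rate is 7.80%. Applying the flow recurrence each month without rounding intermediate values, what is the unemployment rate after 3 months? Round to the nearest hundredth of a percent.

With a fixed labor force, u_{t+1} = u_t + s·(1−u_t) − f·u_t = u_t·(1−s−f) + s.
Here 1−s−f = 0.613 and s = 0.016.
u_1 = 0.078000 × 0.613 + 0.016 = 0.063814.
u_2 = 0.063814 × 0.613 + 0.016 = 0.055118.
u_3 = 0.055118 × 0.613 + 0.016 = 0.049787.

Unemployment rate after three months ≈ 4.98%.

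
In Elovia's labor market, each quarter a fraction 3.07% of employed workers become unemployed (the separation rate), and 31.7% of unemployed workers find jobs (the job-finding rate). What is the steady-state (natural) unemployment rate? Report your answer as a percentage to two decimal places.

Steady-state unemployment rate ≈ 8.83%.

At steady state the flows balance: s·E = f·U, so U/(E+U) = s/(s+f).
u* = 3.07 / (3.07 + 31.7) = 3.07 / 34.77 = 8.83%.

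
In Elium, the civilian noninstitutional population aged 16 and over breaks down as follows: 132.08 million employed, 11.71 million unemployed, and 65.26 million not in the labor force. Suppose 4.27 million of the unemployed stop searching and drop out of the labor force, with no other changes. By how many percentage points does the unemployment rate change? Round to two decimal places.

The unemployment rate changes by −2.81 percentage points.

Initially, labor force = 132.08 + 11.71 = 143.79 million, so u = 11.71/143.79 = 8.14%.
After the change, unemployed and labor force both fall by 4.27 → E = 132.08, U = 7.44, labor force = 139.52 million.
New unemployment rate = 7.44 / 139.52 = 5.33%.
Change = 5.33% − 8.14% = −2.81 percentage points.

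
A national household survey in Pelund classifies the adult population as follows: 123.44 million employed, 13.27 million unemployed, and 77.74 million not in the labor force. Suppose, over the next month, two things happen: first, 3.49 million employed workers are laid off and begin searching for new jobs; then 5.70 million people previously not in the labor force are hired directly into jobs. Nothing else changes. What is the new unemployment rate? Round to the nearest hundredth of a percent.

Initially, labor force = 123.44 + 13.27 = 136.71 million, so u = 13.27/136.71 = 9.71%.
After the first change, employed falls and unemployed rises by 3.49; labor force unchanged → E = 119.95, U = 16.76, labor force = 136.71 million.
After the second change, employed and labor force both rise by 5.70; unemployed unchanged → E = 125.65, U = 16.76, labor force = 142.41 million.
New unemployment rate = 16.76 / 142.41 = 11.77%.

New unemployment rate ≈ 11.77%.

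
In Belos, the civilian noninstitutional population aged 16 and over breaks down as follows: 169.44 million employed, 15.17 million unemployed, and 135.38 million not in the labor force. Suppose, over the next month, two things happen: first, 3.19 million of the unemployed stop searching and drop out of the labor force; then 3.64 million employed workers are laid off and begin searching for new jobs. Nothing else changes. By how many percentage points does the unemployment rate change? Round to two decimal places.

Initially, labor force = 169.44 + 15.17 = 184.61 million, so u = 15.17/184.61 = 8.22%.
After the first change, unemployed and labor force both fall by 3.19 → E = 169.44, U = 11.98, labor force = 181.42 million.
After the second change, employed falls and unemployed rises by 3.64; labor force unchanged → E = 165.80, U = 15.62, labor force = 181.42 million.
New unemployment rate = 15.62 / 181.42 = 8.61%.
Change = 8.61% − 8.22% = +0.39 percentage points.

The unemployment rate changes by +0.39 percentage points.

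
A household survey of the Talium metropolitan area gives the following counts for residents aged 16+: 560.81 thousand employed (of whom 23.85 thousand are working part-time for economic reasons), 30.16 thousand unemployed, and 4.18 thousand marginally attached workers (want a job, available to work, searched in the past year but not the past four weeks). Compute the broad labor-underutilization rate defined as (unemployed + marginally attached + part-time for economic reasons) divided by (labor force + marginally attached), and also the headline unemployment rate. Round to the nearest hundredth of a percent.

Labor force = 560.81 + 30.16 = 590.97 thousand.
Numerator = 30.16 + 4.18 + 23.85 = 58.19 thousand.
Denominator = 590.97 + 4.18 = 595.15 thousand.
Broad rate = 58.19 / 595.15 = 9.78%.
Headline unemployment rate = 30.16 / 590.97 = 5.10%.

Broad underutilization rate ≈ 9.78%; headline unemployment rate ≈ 5.10%.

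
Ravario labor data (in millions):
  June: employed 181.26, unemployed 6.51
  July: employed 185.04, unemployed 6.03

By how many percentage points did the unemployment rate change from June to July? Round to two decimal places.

June: labor force = 181.26 + 6.51 = 187.77; u = 6.51/187.77 = 3.47%.
July: labor force = 185.04 + 6.03 = 191.07; u = 6.03/191.07 = 3.16%.
Change = 3.16% − 3.47% = −0.31 pp.

The unemployment rate changed by −0.31 percentage points.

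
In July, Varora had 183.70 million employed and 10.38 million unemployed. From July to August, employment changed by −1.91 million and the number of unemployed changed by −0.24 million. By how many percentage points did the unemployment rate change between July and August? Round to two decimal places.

The unemployment rate changed by −0.07 percentage points.

July: labor force = 183.70 + 10.38 = 194.08; u = 10.38/194.08 = 5.35%.
August: labor force = 181.79 + 10.14 = 191.93; u = 10.14/191.93 = 5.28%.
Change = 5.28% − 5.35% = −0.07 pp.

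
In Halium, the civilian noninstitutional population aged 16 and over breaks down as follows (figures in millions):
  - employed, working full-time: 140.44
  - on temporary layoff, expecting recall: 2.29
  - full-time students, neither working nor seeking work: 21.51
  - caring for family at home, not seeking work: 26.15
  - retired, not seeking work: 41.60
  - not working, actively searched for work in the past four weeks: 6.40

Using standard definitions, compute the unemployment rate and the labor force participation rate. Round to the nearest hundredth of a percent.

Unemployment rate ≈ 5.83%; labor force participation rate ≈ 62.56%.

Employed = 140.44 million.
Unemployed = 2.29 + 6.40 = 8.69 million (jobless and actively searching, or on temporary layoff).
Labor force = 140.44 + 8.69 = 149.13 million.
Not in labor force = 21.51 + 26.15 + 41.60 = 89.26 million (those not working and not actively searching are outside the labor force).
Civilian working-age population = 149.13 + 89.26 = 238.39 million.
Unemployment rate = 8.69 / 149.13 = 5.83%.
Labor force participation rate = 149.13 / 238.39 = 62.56%.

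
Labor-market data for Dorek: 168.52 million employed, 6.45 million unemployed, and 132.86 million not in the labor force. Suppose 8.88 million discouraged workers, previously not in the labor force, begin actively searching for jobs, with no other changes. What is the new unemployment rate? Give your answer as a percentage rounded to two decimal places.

Initially, labor force = 168.52 + 6.45 = 174.97 million, so u = 6.45/174.97 = 3.69%.
After the change, unemployed and labor force both rise by 8.88 → E = 168.52, U = 15.33, labor force = 183.85 million.
New unemployment rate = 15.33 / 183.85 = 8.34%.

New unemployment rate ≈ 8.34%.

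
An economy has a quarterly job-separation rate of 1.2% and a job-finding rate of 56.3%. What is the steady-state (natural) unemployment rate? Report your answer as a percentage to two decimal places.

At steady state the flows balance: s·E = f·U, so U/(E+U) = s/(s+f).
u* = 1.2 / (1.2 + 56.3) = 1.2 / 57.50 = 2.09%.

Steady-state unemployment rate ≈ 2.09%.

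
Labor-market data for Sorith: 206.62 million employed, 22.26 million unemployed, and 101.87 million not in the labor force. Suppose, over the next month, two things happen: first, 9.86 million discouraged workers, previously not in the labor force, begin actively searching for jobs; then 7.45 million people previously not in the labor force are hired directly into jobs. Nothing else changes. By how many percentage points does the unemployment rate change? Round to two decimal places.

The unemployment rate changes by +3.32 percentage points.

Initially, labor force = 206.62 + 22.26 = 228.88 million, so u = 22.26/228.88 = 9.73%.
After the first change, unemployed and labor force both rise by 9.86 → E = 206.62, U = 32.12, labor force = 238.74 million.
After the second change, employed and labor force both rise by 7.45; unemployed unchanged → E = 214.07, U = 32.12, labor force = 246.19 million.
New unemployment rate = 32.12 / 246.19 = 13.05%.
Change = 13.05% − 9.73% = +3.32 percentage points.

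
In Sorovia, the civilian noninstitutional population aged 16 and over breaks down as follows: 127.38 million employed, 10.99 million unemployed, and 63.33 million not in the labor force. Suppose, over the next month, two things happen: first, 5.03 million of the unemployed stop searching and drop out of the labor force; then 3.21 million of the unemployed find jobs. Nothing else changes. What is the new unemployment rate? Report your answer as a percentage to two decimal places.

New unemployment rate ≈ 2.06%.

Initially, labor force = 127.38 + 10.99 = 138.37 million, so u = 10.99/138.37 = 7.94%.
After the first change, unemployed and labor force both fall by 5.03 → E = 127.38, U = 5.96, labor force = 133.34 million.
After the second change, unemployed falls and employed rises by 3.21; labor force unchanged → E = 130.59, U = 2.75, labor force = 133.34 million.
New unemployment rate = 2.75 / 133.34 = 2.06%.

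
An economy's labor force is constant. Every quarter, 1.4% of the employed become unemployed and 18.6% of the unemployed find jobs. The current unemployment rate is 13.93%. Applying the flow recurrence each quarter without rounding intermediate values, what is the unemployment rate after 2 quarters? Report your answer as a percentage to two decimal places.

With a fixed labor force, u_{t+1} = u_t + s·(1−u_t) − f·u_t = u_t·(1−s−f) + s.
Here 1−s−f = 0.800 and s = 0.014.
u_1 = 0.139300 × 0.800 + 0.014 = 0.125440.
u_2 = 0.125440 × 0.800 + 0.014 = 0.114352.

Unemployment rate after two quarters ≈ 11.44%.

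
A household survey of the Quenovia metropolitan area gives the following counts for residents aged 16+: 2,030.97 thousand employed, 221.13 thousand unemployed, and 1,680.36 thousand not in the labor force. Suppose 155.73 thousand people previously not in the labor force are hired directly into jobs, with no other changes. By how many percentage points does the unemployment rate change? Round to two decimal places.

The unemployment rate changes by −0.64 percentage points.

Initially, labor force = 2,030.97 + 221.13 = 2,252.10 thousand, so u = 221.13/2,252.10 = 9.82%.
After the change, employed and labor force both rise by 155.73; unemployed unchanged → E = 2,186.70, U = 221.13, labor force = 2,407.83 thousand.
New unemployment rate = 221.13 / 2,407.83 = 9.18%.
Change = 9.18% − 9.82% = −0.64 percentage points.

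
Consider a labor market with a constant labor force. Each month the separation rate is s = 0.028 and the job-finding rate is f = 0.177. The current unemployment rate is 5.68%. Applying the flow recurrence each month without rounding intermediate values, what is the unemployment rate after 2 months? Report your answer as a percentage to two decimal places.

Unemployment rate after two months ≈ 8.62%.

With a fixed labor force, u_{t+1} = u_t + s·(1−u_t) − f·u_t = u_t·(1−s−f) + s.
Here 1−s−f = 0.795 and s = 0.028.
u_1 = 0.056800 × 0.795 + 0.028 = 0.073156.
u_2 = 0.073156 × 0.795 + 0.028 = 0.086159.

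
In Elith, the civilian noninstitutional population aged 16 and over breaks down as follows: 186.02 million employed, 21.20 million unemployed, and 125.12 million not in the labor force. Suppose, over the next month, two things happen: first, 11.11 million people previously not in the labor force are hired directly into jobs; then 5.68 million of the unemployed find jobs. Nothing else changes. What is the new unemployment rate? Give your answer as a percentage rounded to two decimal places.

New unemployment rate ≈ 7.11%.

Initially, labor force = 186.02 + 21.20 = 207.22 million, so u = 21.20/207.22 = 10.23%.
After the first change, employed and labor force both rise by 11.11; unemployed unchanged → E = 197.13, U = 21.20, labor force = 218.33 million.
After the second change, unemployed falls and employed rises by 5.68; labor force unchanged → E = 202.81, U = 15.52, labor force = 218.33 million.
New unemployment rate = 15.52 / 218.33 = 7.11%.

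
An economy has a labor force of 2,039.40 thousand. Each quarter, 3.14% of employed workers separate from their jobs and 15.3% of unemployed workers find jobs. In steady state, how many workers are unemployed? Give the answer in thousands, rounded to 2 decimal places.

About 347.27 thousand are unemployed in steady state.

Steady-state unemployment rate u* = s/(s+f) = 3.14/(3.14+15.3) = 0.170282.
Unemployed = u* × labor force = 0.170282 × 2,039.40 ≈ 347.27 thousand.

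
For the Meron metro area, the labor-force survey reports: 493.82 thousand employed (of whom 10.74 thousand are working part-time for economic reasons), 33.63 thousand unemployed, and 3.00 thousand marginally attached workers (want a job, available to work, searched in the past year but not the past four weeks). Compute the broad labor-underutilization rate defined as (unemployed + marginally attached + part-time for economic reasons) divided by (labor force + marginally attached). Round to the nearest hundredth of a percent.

Labor force = 493.82 + 33.63 = 527.45 thousand.
Numerator = 33.63 + 3.00 + 10.74 = 47.37 thousand.
Denominator = 527.45 + 3.00 = 530.45 thousand.
Broad rate = 47.37 / 530.45 = 8.93%.

Broad underutilization rate ≈ 8.93%.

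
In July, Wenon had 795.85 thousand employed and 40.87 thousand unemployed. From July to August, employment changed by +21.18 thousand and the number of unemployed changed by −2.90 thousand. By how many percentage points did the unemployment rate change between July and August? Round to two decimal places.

The unemployment rate changed by −0.44 percentage points.

July: labor force = 795.85 + 40.87 = 836.72; u = 40.87/836.72 = 4.88%.
August: labor force = 817.03 + 37.97 = 855.00; u = 37.97/855.00 = 4.44%.
Change = 4.44% − 4.88% = −0.44 pp.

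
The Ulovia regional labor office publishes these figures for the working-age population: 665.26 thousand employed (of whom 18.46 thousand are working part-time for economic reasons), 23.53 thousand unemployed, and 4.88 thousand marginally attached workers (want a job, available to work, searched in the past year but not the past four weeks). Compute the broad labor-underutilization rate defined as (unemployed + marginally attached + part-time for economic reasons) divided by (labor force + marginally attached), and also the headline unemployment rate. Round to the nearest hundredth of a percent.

Broad underutilization rate ≈ 6.76%; headline unemployment rate ≈ 3.42%.

Labor force = 665.26 + 23.53 = 688.79 thousand.
Numerator = 23.53 + 4.88 + 18.46 = 46.87 thousand.
Denominator = 688.79 + 4.88 = 693.67 thousand.
Broad rate = 46.87 / 693.67 = 6.76%.
Headline unemployment rate = 23.53 / 688.79 = 3.42%.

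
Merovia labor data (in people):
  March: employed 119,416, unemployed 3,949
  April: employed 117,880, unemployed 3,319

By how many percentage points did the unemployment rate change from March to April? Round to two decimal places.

March: labor force = 119,416 + 3,949 = 123,365; u = 3,949/123,365 = 3.20%.
April: labor force = 117,880 + 3,319 = 121,199; u = 3,319/121,199 = 2.74%.
Change = 2.74% − 3.20% = −0.46 pp.

The unemployment rate changed by −0.46 percentage points.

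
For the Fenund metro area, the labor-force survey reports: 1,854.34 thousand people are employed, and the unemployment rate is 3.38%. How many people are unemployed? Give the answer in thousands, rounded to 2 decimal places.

Let U be the number unemployed. The labor force is E + U, and U/(E+U) = 0.0338.
So U = 0.0338 × 1,854.34 / (1 − 0.0338) = 62.6767 / 0.9662 ≈ 64.87 thousand.

About 64.87 thousand are unemployed.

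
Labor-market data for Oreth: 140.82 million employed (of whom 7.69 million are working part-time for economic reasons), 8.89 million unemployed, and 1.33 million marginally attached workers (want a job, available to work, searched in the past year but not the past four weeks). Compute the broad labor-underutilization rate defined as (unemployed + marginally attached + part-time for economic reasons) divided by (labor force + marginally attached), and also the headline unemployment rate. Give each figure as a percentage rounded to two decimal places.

Broad underutilization rate ≈ 11.86%; headline unemployment rate ≈ 5.94%.

Labor force = 140.82 + 8.89 = 149.71 million.
Numerator = 8.89 + 1.33 + 7.69 = 17.91 million.
Denominator = 149.71 + 1.33 = 151.04 million.
Broad rate = 17.91 / 151.04 = 11.86%.
Headline unemployment rate = 8.89 / 149.71 = 5.94%.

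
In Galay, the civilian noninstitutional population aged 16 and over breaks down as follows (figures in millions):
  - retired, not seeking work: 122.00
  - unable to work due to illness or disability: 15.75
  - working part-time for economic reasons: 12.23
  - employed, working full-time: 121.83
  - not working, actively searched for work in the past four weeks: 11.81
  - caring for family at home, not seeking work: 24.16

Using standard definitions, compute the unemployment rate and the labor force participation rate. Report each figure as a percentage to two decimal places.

Unemployment rate ≈ 8.10%; labor force participation rate ≈ 47.39%.

Employed = 12.23 + 121.83 = 134.06 million (anyone who worked, including part-time for economic reasons, counts as employed).
Unemployed = 11.81 million.
Labor force = 134.06 + 11.81 = 145.87 million.
Not in labor force = 122.00 + 15.75 + 24.16 = 161.91 million (those not working and not actively searching are outside the labor force).
Civilian working-age population = 145.87 + 161.91 = 307.78 million.
Unemployment rate = 11.81 / 145.87 = 8.10%.
Labor force participation rate = 145.87 / 307.78 = 47.39%.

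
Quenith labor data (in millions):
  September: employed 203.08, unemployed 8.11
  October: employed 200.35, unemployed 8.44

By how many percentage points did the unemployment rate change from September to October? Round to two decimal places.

September: labor force = 203.08 + 8.11 = 211.19; u = 8.11/211.19 = 3.84%.
October: labor force = 200.35 + 8.44 = 208.79; u = 8.44/208.79 = 4.04%.
Change = 4.04% − 3.84% = +0.20 pp.

The unemployment rate changed by +0.20 percentage points.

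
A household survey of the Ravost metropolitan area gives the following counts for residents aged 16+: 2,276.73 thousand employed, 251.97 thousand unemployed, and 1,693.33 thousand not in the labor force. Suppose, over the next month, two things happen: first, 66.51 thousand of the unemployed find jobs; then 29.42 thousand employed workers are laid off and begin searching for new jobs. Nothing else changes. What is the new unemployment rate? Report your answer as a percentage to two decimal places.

Initially, labor force = 2,276.73 + 251.97 = 2,528.70 thousand, so u = 251.97/2,528.70 = 9.96%.
After the first change, unemployed falls and employed rises by 66.51; labor force unchanged → E = 2,343.24, U = 185.46, labor force = 2,528.70 thousand.
After the second change, employed falls and unemployed rises by 29.42; labor force unchanged → E = 2,313.82, U = 214.88, labor force = 2,528.70 thousand.
New unemployment rate = 214.88 / 2,528.70 = 8.50%.

New unemployment rate ≈ 8.50%.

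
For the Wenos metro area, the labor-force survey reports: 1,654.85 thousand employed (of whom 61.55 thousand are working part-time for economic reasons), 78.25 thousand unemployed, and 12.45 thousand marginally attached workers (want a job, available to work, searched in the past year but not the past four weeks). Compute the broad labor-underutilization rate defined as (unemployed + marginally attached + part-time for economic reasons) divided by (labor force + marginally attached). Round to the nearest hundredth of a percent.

Broad underutilization rate ≈ 8.72%.

Labor force = 1,654.85 + 78.25 = 1,733.10 thousand.
Numerator = 78.25 + 12.45 + 61.55 = 152.25 thousand.
Denominator = 1,733.10 + 12.45 = 1,745.55 thousand.
Broad rate = 152.25 / 1,745.55 = 8.72%.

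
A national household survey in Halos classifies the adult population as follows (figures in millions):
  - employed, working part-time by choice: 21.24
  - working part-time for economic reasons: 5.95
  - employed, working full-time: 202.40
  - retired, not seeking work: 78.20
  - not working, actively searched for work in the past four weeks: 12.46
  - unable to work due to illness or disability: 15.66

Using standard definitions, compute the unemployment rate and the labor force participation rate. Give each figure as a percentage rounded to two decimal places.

Employed = 21.24 + 5.95 + 202.40 = 229.59 million (anyone who worked, including part-time for economic reasons, counts as employed).
Unemployed = 12.46 million.
Labor force = 229.59 + 12.46 = 242.05 million.
Not in labor force = 78.20 + 15.66 = 93.86 million (those not working and not actively searching are outside the labor force).
Civilian working-age population = 242.05 + 93.86 = 335.91 million.
Unemployment rate = 12.46 / 242.05 = 5.15%.
Labor force participation rate = 242.05 / 335.91 = 72.06%.

Unemployment rate ≈ 5.15%; labor force participation rate ≈ 72.06%.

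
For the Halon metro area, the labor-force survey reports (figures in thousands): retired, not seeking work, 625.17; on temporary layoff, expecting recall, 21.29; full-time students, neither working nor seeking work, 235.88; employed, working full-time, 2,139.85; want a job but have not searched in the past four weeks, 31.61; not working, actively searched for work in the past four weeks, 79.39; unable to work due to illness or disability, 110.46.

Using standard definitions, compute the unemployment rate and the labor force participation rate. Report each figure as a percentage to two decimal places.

Unemployment rate ≈ 4.49%; labor force participation rate ≈ 69.07%.

Employed = 2,139.85 thousand.
Unemployed = 21.29 + 79.39 = 100.68 thousand (jobless and actively searching, or on temporary layoff).
Labor force = 2,139.85 + 100.68 = 2,240.53 thousand.
Not in labor force = 625.17 + 235.88 + 31.61 + 110.46 = 1,003.12 thousand (those not working and not actively searching are outside the labor force — including those who want a job but have given up searching).
Civilian working-age population = 2,240.53 + 1,003.12 = 3,243.65 thousand.
Unemployment rate = 100.68 / 2,240.53 = 4.49%.
Labor force participation rate = 2,240.53 / 3,243.65 = 69.07%.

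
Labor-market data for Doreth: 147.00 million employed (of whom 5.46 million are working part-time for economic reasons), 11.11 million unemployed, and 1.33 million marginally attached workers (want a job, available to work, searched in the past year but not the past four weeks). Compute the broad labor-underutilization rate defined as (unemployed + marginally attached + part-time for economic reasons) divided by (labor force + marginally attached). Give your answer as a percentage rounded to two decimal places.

Labor force = 147.00 + 11.11 = 158.11 million.
Numerator = 11.11 + 1.33 + 5.46 = 17.90 million.
Denominator = 158.11 + 1.33 = 159.44 million.
Broad rate = 17.90 / 159.44 = 11.23%.

Broad underutilization rate ≈ 11.23%.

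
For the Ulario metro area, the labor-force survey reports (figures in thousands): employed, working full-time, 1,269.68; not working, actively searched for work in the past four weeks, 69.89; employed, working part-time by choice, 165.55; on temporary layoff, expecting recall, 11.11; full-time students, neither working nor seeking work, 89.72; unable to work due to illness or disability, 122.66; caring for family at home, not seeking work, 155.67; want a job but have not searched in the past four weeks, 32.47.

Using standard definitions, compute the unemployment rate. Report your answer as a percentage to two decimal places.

Unemployment rate ≈ 5.34%.

Employed = 1,269.68 + 165.55 = 1,435.23 thousand.
Unemployed = 69.89 + 11.11 = 81.00 thousand (jobless and actively searching, or on temporary layoff).
Labor force = 1,435.23 + 81.00 = 1,516.23 thousand.
Unemployment rate = 81.00 / 1,516.23 = 5.34%.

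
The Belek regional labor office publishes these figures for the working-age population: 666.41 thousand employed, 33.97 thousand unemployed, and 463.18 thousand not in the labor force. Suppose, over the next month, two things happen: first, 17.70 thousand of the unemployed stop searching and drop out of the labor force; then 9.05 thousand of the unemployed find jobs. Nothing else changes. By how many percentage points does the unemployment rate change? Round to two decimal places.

Initially, labor force = 666.41 + 33.97 = 700.38 thousand, so u = 33.97/700.38 = 4.85%.
After the first change, unemployed and labor force both fall by 17.70 → E = 666.41, U = 16.27, labor force = 682.68 thousand.
After the second change, unemployed falls and employed rises by 9.05; labor force unchanged → E = 675.46, U = 7.22, labor force = 682.68 thousand.
New unemployment rate = 7.22 / 682.68 = 1.06%.
Change = 1.06% − 4.85% = −3.79 percentage points.

The unemployment rate changes by −3.79 percentage points.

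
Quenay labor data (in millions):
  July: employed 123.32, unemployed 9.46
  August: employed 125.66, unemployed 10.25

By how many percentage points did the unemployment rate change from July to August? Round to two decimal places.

July: labor force = 123.32 + 9.46 = 132.78; u = 9.46/132.78 = 7.12%.
August: labor force = 125.66 + 10.25 = 135.91; u = 10.25/135.91 = 7.54%.
Change = 7.54% − 7.12% = +0.42 pp.

The unemployment rate changed by +0.42 percentage points.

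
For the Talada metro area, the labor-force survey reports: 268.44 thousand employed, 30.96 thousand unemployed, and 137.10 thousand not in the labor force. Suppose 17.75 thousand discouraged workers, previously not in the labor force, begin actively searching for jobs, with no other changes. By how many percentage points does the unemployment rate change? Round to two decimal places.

Initially, labor force = 268.44 + 30.96 = 299.40 thousand, so u = 30.96/299.40 = 10.34%.
After the change, unemployed and labor force both rise by 17.75 → E = 268.44, U = 48.71, labor force = 317.15 thousand.
New unemployment rate = 48.71 / 317.15 = 15.36%.
Change = 15.36% − 10.34% = +5.02 percentage points.

The unemployment rate changes by +5.02 percentage points.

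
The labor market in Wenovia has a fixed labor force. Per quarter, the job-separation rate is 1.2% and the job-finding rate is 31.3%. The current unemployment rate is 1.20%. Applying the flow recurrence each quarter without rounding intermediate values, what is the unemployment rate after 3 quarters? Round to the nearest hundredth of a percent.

Unemployment rate after three quarters ≈ 2.93%.

With a fixed labor force, u_{t+1} = u_t + s·(1−u_t) − f·u_t = u_t·(1−s−f) + s.
Here 1−s−f = 0.675 and s = 0.012.
u_1 = 0.012000 × 0.675 + 0.012 = 0.020100.
u_2 = 0.020100 × 0.675 + 0.012 = 0.025567.
u_3 = 0.025567 × 0.675 + 0.012 = 0.029258.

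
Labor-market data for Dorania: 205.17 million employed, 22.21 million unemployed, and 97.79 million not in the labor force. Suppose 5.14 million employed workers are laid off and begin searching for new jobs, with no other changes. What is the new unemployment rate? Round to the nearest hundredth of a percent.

New unemployment rate ≈ 12.03%.

Initially, labor force = 205.17 + 22.21 = 227.38 million, so u = 22.21/227.38 = 9.77%.
After the change, employed falls and unemployed rises by 5.14; labor force unchanged → E = 200.03, U = 27.35, labor force = 227.38 million.
New unemployment rate = 27.35 / 227.38 = 12.03%.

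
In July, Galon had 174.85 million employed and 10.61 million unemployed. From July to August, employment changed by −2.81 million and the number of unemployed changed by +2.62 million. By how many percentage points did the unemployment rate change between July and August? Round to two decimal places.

July: labor force = 174.85 + 10.61 = 185.46; u = 10.61/185.46 = 5.72%.
August: labor force = 172.04 + 13.23 = 185.27; u = 13.23/185.27 = 7.14%.
Change = 7.14% − 5.72% = +1.42 pp.

The unemployment rate changed by +1.42 percentage points.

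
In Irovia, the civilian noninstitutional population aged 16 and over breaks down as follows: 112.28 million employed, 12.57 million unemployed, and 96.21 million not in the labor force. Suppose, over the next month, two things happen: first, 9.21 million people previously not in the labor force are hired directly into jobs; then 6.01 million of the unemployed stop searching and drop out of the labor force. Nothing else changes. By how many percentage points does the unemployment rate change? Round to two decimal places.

Initially, labor force = 112.28 + 12.57 = 124.85 million, so u = 12.57/124.85 = 10.07%.
After the first change, employed and labor force both rise by 9.21; unemployed unchanged → E = 121.49, U = 12.57, labor force = 134.06 million.
After the second change, unemployed and labor force both fall by 6.01 → E = 121.49, U = 6.56, labor force = 128.05 million.
New unemployment rate = 6.56 / 128.05 = 5.12%.
Change = 5.12% − 10.07% = −4.95 percentage points.

The unemployment rate changes by −4.95 percentage points.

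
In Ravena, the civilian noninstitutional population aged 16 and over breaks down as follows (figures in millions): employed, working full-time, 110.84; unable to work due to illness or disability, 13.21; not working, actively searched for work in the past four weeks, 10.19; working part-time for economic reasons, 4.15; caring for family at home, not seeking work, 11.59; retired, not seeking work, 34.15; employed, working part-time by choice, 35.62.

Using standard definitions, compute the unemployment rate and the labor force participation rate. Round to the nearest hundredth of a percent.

Unemployment rate ≈ 6.34%; labor force participation rate ≈ 73.17%.

Employed = 110.84 + 4.15 + 35.62 = 150.61 million (anyone who worked, including part-time for economic reasons, counts as employed).
Unemployed = 10.19 million.
Labor force = 150.61 + 10.19 = 160.80 million.
Not in labor force = 13.21 + 11.59 + 34.15 = 58.95 million (those not working and not actively searching are outside the labor force).
Civilian working-age population = 160.80 + 58.95 = 219.75 million.
Unemployment rate = 10.19 / 160.80 = 6.34%.
Labor force participation rate = 160.80 / 219.75 = 73.17%.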